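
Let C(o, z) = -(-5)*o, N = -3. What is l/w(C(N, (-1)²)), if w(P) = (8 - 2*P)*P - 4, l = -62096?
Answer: 31048/287 ≈ 108.18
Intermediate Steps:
C(o, z) = 5*o
w(P) = -4 + P*(8 - 2*P) (w(P) = P*(8 - 2*P) - 4 = -4 + P*(8 - 2*P))
l/w(C(N, (-1)²)) = -62096/(-4 - 2*(5*(-3))² + 8*(5*(-3))) = -62096/(-4 - 2*(-15)² + 8*(-15)) = -62096/(-4 - 2*225 - 120) = -62096/(-4 - 450 - 120) = -62096/(-574) = -62096*(-1/574) = 31048/287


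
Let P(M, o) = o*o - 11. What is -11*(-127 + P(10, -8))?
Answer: 814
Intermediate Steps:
P(M, o) = -11 + o² (P(M, o) = o² - 11 = -11 + o²)
-11*(-127 + P(10, -8)) = -11*(-127 + (-11 + (-8)²)) = -11*(-127 + (-11 + 64)) = -11*(-127 + 53) = -11*(-74) = 814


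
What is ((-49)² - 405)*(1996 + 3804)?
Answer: 11576800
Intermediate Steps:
((-49)² - 405)*(1996 + 3804) = (2401 - 405)*5800 = 1996*5800 = 11576800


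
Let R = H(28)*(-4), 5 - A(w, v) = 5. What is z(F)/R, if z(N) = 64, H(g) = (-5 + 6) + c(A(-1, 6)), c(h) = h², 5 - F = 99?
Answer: -16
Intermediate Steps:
F = -94 (F = 5 - 1*99 = 5 - 99 = -94)
A(w, v) = 0 (A(w, v) = 5 - 1*5 = 5 - 5 = 0)
H(g) = 1 (H(g) = (-5 + 6) + 0² = 1 + 0 = 1)
R = -4 (R = 1*(-4) = -4)
z(F)/R = 64/(-4) = 64*(-¼) = -16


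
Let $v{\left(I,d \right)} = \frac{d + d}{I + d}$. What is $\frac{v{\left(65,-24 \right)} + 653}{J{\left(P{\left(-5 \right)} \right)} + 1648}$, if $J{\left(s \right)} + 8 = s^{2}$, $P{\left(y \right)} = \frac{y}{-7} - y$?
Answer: $\frac{261905}{672072} \approx 0.3897$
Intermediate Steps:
$v{\left(I,d \right)} = \frac{2 d}{I + d}$
$P{\left(y \right)} = - \frac{8 y}{7}$ ($P{\left(y \right)} = y \left(- \frac{1}{7}\right) - y = - \frac{y}{7} - y = - \frac{8 y}{7}$)
$J{\left(s \right)} = -8 + s^{2}$
$\frac{v{\left(65,-24 \right)} + 653}{J{\left(P{\left(-5 \right)} \right)} + 1648} = \frac{2 \left(-24\right) \frac{1}{65 - 24} + 653}{\left(-8 + \left(\left(- \frac{8}{7}\right) \left(-5\right)\right)^{2}\right) + 1648} = \frac{2 \left(-24\right) \frac{1}{41} + 653}{\left(-8 + \left(\frac{40}{7}\right)^{2}\right) + 1648} = \frac{2 \left(-24\right) \frac{1}{41} + 653}{\left(-8 + \frac{1600}{49}\right) + 1648} = \frac{- \frac{48}{41} + 653}{\frac{1208}{49} + 1648} = \frac{26725}{41 \cdot \frac{81960}{49}} = \frac{26725}{41} \cdot \frac{49}{81960} = \frac{261905}{672072}$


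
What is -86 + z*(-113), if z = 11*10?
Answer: -12516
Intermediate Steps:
z = 110
-86 + z*(-113) = -86 + 110*(-113) = -86 - 12430 = -12516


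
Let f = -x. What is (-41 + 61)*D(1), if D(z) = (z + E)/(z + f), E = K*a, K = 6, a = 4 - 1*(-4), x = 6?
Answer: -196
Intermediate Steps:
a = 8 (a = 4 + 4 = 8)
f = -6 (f = -1*6 = -6)
E = 48 (E = 6*8 = 48)
D(z) = (48 + z)/(-6 + z) (D(z) = (z + 48)/(z - 6) = (48 + z)/(-6 + z))
(-41 + 61)*D(1) = (-41 + 61)*((48 + 1)/(-6 + 1)) = 20*(49/(-5)) = 20*(-⅕*49) = 20*(-49/5) = -196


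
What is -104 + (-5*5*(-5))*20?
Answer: 2396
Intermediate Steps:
-104 + (-5*5*(-5))*20 = -104 - 25*(-5)*20 = -104 + 125*20 = -104 + 2500 = 2396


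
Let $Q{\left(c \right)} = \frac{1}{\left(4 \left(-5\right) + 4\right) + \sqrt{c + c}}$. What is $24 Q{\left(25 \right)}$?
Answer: $- \frac{192}{103} - \frac{60 \sqrt{2}}{103} \approx -2.6879$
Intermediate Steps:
$Q{\left(c \right)} = \frac{1}{-16 + \sqrt{2} \sqrt{c}}$ ($Q{\left(c \right)} = \frac{1}{\left(-20 + 4\right) + \sqrt{2 c}} = \frac{1}{-16 + \sqrt{2} \sqrt{c}}$)
$24 Q{\left(25 \right)} = \frac{24}{-16 + \sqrt{2} \sqrt{25}} = \frac{24}{-16 + \sqrt{2} \cdot 5} = \frac{24}{-16 + 5 \sqrt{2}}$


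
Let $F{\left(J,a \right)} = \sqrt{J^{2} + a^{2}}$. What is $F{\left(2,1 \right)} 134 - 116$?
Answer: $-116 + 134 \sqrt{5} \approx 183.63$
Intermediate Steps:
$F{\left(2,1 \right)} 134 - 116 = \sqrt{2^{2} + 1^{2}} \cdot 134 - 116 = \sqrt{4 + 1} \cdot 134 - 116 = \sqrt{5} \cdot 134 - 116 = 134 \sqrt{5} - 116 = -116 + 134 \sqrt{5}$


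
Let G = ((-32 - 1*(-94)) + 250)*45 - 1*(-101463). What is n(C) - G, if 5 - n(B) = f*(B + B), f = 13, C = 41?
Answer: -116564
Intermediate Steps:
n(B) = 5 - 26*B (n(B) = 5 - 13*(B + B) = 5 - 13*2*B = 5 - 26*B)
G = 115503 (G = ((-32 + 94) + 250)*45 + 101463 = (62 + 250)*45 + 101463 = 312*45 + 101463 = 14040 + 101463 = 115503)
n(C) - G = (5 - 26*41) - 1*115503 = (5 - 1066) - 115503 = -1061 - 115503 = -116564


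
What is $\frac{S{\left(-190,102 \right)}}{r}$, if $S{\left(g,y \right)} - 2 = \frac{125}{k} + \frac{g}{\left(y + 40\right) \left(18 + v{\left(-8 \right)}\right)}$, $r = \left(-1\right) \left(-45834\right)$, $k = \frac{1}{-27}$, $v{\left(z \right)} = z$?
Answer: $- \frac{478985}{6508428} \approx -0.073595$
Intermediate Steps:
$k = - \frac{1}{27} \approx -0.037037$
$r = 45834$
$S{\left(g,y \right)} = -3373 + \frac{g}{400 + 10 y}$ ($S{\left(g,y \right)} = 2 + \left(\frac{125}{- \frac{1}{27}} + \frac{g}{\left(y + 40\right) \left(18 - 8\right)}\right) = 2 + \left(125 \left(-27\right) + \frac{g}{\left(40 + y\right) 10}\right) = 2 + \left(-3375 + \frac{g}{400 + 10 y}\right) = -3373 + \frac{g}{400 + 10 y}$)
$\frac{S{\left(-190,102 \right)}}{r} = \frac{\frac{1}{10} \frac{1}{40 + 102} \left(-1349200 - 190 - 3440460\right)}{45834} = \frac{-1349200 - 190 - 3440460}{10 \cdot 142} \cdot \frac{1}{45834} = \frac{1}{10} \cdot \frac{1}{142} \left(-4789850\right) \frac{1}{45834} = \left(- \frac{478985}{142}\right) \frac{1}{45834} = - \frac{478985}{6508428}$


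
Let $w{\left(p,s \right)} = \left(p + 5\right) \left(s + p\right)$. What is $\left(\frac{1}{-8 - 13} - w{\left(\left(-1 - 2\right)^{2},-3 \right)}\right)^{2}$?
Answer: $\frac{3115225}{441} \approx 7064.0$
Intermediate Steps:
$w{\left(p,s \right)} = \left(5 + p\right) \left(p + s\right)$
$\left(\frac{1}{-8 - 13} - w{\left(\left(-1 - 2\right)^{2},-3 \right)}\right)^{2} = \left(\frac{1}{-8 - 13} - \left(\left(\left(-1 - 2\right)^{2}\right)^{2} + 5 \left(-1 - 2\right)^{2} + 5 \left(-3\right) + \left(-1 - 2\right)^{2} \left(-3\right)\right)\right)^{2} = \left(\frac{1}{-21} - \left(\left(\left(-3\right)^{2}\right)^{2} + 5 \left(-3\right)^{2} - 15 + \left(-3\right)^{2} \left(-3\right)\right)\right)^{2} = \left(- \frac{1}{21} - \left(9^{2} + 5 \cdot 9 - 15 + 9 \left(-3\right)\right)\right)^{2} = \left(- \frac{1}{21} - \left(81 + 45 - 15 - 27\right)\right)^{2} = \left(- \frac{1}{21} - 84\right)^{2} = \left(- \frac{1765}{21}\right)^{2} = \frac{3115225}{441}$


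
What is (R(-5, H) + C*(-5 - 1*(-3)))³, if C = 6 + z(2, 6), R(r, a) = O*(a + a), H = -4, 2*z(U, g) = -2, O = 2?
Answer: -17576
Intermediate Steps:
z(U, g) = -1 (z(U, g) = (½)*(-2) = -1)
R(r, a) = 4*a (R(r, a) = 2*(a + a) = 2*(2*a) = 4*a)
C = 5 (C = 6 - 1 = 5)
(R(-5, H) + C*(-5 - 1*(-3)))³ = (4*(-4) + 5*(-5 - 1*(-3)))³ = (-16 + 5*(-5 + 3))³ = (-16 + 5*(-2))³ = (-16 - 10)³ = (-26)³ = -17576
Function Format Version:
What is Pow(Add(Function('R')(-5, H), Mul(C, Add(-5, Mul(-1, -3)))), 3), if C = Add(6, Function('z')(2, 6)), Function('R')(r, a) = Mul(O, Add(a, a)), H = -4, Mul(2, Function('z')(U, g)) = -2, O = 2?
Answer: -17576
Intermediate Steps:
Function('z')(U, g) = -1 (Function('z')(U, g) = Mul(Rational(1, 2), -2) = -1)
Function('R')(r, a) = Mul(4, a) (Function('R')(r, a) = Mul(2, Add(a, a)) = Mul(2, Mul(2, a)) = Mul(4, a))
C = 5 (C = Add(6, -1) = 5)
Pow(Add(Function('R')(-5, H), Mul(C, Add(-5, Mul(-1, -3)))), 3) = Pow(Add(Mul(4, -4), Mul(5, Add(-5, Mul(-1, -3)))), 3) = Pow(Add(-16, Mul(5, Add(-5, 3))), 3) = Pow(Add(-16, Mul(5, -2)), 3) = Pow(Add(-16, -10), 3) = Pow(-26, 3) = -17576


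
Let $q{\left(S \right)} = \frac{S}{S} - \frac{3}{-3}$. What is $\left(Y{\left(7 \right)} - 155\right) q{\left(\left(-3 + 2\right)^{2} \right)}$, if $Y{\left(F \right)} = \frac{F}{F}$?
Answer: $-308$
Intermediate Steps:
$q{\left(S \right)} = 2$ ($q{\left(S \right)} = 1 - -1 = 1 + 1 = 2$)
$Y{\left(F \right)} = 1$
$\left(Y{\left(7 \right)} - 155\right) q{\left(\left(-3 + 2\right)^{2} \right)} = \left(1 - 155\right) 2 = \left(-154\right) 2 = -308$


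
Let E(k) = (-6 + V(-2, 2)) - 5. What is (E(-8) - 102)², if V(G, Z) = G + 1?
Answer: 12996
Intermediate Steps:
V(G, Z) = 1 + G
E(k) = -12 (E(k) = (-6 + (1 - 2)) - 5 = (-6 - 1) - 5 = -7 - 5 = -12)
(E(-8) - 102)² = (-12 - 102)² = (-114)² = 12996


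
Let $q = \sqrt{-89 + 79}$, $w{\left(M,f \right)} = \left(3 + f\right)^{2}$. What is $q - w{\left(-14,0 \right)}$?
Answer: $-9 + i \sqrt{10} \approx -9.0 + 3.1623 i$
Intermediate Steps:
$q = i \sqrt{10}$ ($q = \sqrt{-10} = i \sqrt{10} \approx 3.1623 i$)
$q - w{\left(-14,0 \right)} = i \sqrt{10} - \left(3 + 0\right)^{2} = i \sqrt{10} - 3^{2} = i \sqrt{10} - 9 = -9 + i \sqrt{10}$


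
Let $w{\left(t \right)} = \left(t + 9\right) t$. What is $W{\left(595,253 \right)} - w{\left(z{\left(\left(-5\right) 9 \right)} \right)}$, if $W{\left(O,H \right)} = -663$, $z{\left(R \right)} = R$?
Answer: $-2283$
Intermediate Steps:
$w{\left(t \right)} = t \left(9 + t\right)$ ($w{\left(t \right)} = \left(9 + t\right) t = t \left(9 + t\right)$)
$W{\left(595,253 \right)} - w{\left(z{\left(\left(-5\right) 9 \right)} \right)} = -663 - \left(-5\right) 9 \left(9 - 45\right) = -663 - - 45 \left(9 - 45\right) = -663 - \left(-45\right) \left(-36\right) = -663 - 1620 = -2283$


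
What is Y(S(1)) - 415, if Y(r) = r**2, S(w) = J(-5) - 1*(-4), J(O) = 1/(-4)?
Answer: -6415/16 ≈ -400.94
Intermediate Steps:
J(O) = -1/4
S(w) = 15/4 (S(w) = -1/4 - 1*(-4) = -1/4 + 4 = 15/4)
Y(S(1)) - 415 = (15/4)**2 - 415 = 225/16 - 415 = -6415/16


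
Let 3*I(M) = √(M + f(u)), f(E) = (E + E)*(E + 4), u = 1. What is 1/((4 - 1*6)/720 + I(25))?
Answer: 360/503999 + 43200*√35/503999 ≈ 0.50781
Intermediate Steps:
f(E) = 2*E*(4 + E) (f(E) = (2*E)*(4 + E) = 2*E*(4 + E))
I(M) = √(10 + M)/3 (I(M) = √(M + 2*1*(4 + 1))/3 = √(M + 2*1*5)/3 = √(M + 10)/3 = √(10 + M)/3)
1/((4 - 1*6)/720 + I(25)) = 1/((4 - 1*6)/720 + √(10 + 25)/3) = 1/((4 - 6)/720 + √35/3) = 1/((1/720)*(-2) + √35/3) = 1/(-1/360 + √35/3)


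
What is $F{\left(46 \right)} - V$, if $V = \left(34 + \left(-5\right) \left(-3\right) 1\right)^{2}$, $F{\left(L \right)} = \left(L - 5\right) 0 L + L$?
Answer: $-2355$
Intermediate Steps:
$F{\left(L \right)} = L$ ($F{\left(L \right)} = \left(-5 + L\right) 0 L + L = 0 L + L = 0 + L = L$)
$V = 2401$ ($V = \left(34 + 15 \cdot 1\right)^{2} = \left(34 + 15\right)^{2} = 49^{2} = 2401$)
$F{\left(46 \right)} - V = 46 - 2401 = -2355$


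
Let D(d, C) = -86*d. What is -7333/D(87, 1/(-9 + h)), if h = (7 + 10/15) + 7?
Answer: 7333/7482 ≈ 0.98009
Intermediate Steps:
h = 44/3 (h = (7 + 10*(1/15)) + 7 = (7 + 2/3) + 7 = 23/3 + 7 = 44/3 ≈ 14.667)
-7333/D(87, 1/(-9 + h)) = -7333/((-86*87)) = -7333/(-7482) = -7333*(-1/7482) = 7333/7482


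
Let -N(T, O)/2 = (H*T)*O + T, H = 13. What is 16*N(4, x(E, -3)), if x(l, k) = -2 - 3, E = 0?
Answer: 8192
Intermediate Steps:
x(l, k) = -5
N(T, O) = -2*T - 26*O*T (N(T, O) = -2*((13*T)*O + T) = -2*(13*O*T + T) = -2*(T + 13*O*T) = -2*T - 26*O*T)
16*N(4, x(E, -3)) = 16*(-2*4*(1 + 13*(-5))) = 16*(-2*4*(1 - 65)) = 16*(-2*4*(-64)) = 16*512 = 8192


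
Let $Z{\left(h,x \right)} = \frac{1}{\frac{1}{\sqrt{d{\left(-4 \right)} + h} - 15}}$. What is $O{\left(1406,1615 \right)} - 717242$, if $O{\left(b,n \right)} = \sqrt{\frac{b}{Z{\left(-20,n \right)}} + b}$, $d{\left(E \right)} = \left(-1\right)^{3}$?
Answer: $-717242 + \sqrt{1406} \sqrt{\frac{14 - i \sqrt{21}}{15 - i \sqrt{21}}} \approx -7.1721 \cdot 10^{5} - 0.36039 i$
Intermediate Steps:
$d{\left(E \right)} = -1$
$Z{\left(h,x \right)} = -15 + \sqrt{-1 + h}$ ($Z{\left(h,x \right)} = \frac{1}{\frac{1}{\sqrt{-1 + h} - 15}} = \frac{1}{\frac{1}{-15 + \sqrt{-1 + h}}} = -15 + \sqrt{-1 + h}$)
$O{\left(b,n \right)} = \sqrt{b + \frac{b}{-15 + i \sqrt{21}}}$ ($O{\left(b,n \right)} = \sqrt{\frac{b}{-15 + \sqrt{-1 - 20}} + b} = \sqrt{\frac{b}{-15 + \sqrt{-21}} + b} = \sqrt{\frac{b}{-15 + i \sqrt{21}} + b} = \sqrt{b + \frac{b}{-15 + i \sqrt{21}}}$)
$O{\left(1406,1615 \right)} - 717242 = \sqrt{\frac{1406 \left(14 - i \sqrt{21}\right)}{15 - i \sqrt{21}}} - 717242 = \sqrt{1406} \sqrt{\frac{14 - i \sqrt{21}}{15 - i \sqrt{21}}} - 717242 = -717242 + \sqrt{1406} \sqrt{\frac{14 - i \sqrt{21}}{15 - i \sqrt{21}}}$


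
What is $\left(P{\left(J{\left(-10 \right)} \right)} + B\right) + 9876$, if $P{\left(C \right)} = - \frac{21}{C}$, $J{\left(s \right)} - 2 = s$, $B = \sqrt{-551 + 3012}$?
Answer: $\frac{79029}{8} + \sqrt{2461} \approx 9928.2$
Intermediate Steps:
$B = \sqrt{2461} \approx 49.608$
$J{\left(s \right)} = 2 + s$
$\left(P{\left(J{\left(-10 \right)} \right)} + B\right) + 9876 = \left(- \frac{21}{2 - 10} + \sqrt{2461}\right) + 9876 = \left(- \frac{21}{-8} + \sqrt{2461}\right) + 9876 = \left(\left(-21\right) \left(- \frac{1}{8}\right) + \sqrt{2461}\right) + 9876 = \left(\frac{21}{8} + \sqrt{2461}\right) + 9876 = \frac{79029}{8} + \sqrt{2461}$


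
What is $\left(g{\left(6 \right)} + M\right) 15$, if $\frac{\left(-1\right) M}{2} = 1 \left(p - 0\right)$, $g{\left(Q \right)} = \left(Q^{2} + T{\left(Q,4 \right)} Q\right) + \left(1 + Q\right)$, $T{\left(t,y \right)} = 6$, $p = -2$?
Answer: $1245$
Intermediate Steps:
$g{\left(Q \right)} = 1 + Q^{2} + 7 Q$ ($g{\left(Q \right)} = \left(Q^{2} + 6 Q\right) + \left(1 + Q\right) = 1 + Q^{2} + 7 Q$)
$M = 4$ ($M = - 2 \cdot 1 \left(-2 - 0\right) = - 2 \cdot 1 \left(-2 + 0\right) = - 2 \cdot 1 \left(-2\right) = \left(-2\right) \left(-2\right) = 4$)
$\left(g{\left(6 \right)} + M\right) 15 = \left(\left(1 + 6^{2} + 7 \cdot 6\right) + 4\right) 15 = \left(\left(1 + 36 + 42\right) + 4\right) 15 = \left(79 + 4\right) 15 = 83 \cdot 15 = 1245$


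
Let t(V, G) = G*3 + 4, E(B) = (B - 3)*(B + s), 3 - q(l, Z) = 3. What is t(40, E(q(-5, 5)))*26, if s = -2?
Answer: 572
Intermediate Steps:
q(l, Z) = 0 (q(l, Z) = 3 - 1*3 = 3 - 3 = 0)
E(B) = (-3 + B)*(-2 + B) (E(B) = (B - 3)*(B - 2) = (-3 + B)*(-2 + B))
t(V, G) = 4 + 3*G (t(V, G) = 3*G + 4 = 4 + 3*G)
t(40, E(q(-5, 5)))*26 = (4 + 3*(6 + 0² - 5*0))*26 = (4 + 3*(6 + 0 + 0))*26 = (4 + 3*6)*26 = (4 + 18)*26 = 22*26 = 572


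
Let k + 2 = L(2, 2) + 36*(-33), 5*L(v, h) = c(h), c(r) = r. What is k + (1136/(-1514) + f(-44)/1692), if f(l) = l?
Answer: -1905857983/1601055 ≈ -1190.4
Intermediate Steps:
L(v, h) = h/5
k = -5948/5 (k = -2 + ((⅕)*2 + 36*(-33)) = -2 + (⅖ - 1188) = -2 - 5938/5 = -5948/5 ≈ -1189.6)
k + (1136/(-1514) + f(-44)/1692) = -5948/5 + (1136/(-1514) - 44/1692) = -5948/5 + (1136*(-1/1514) - 44*1/1692) = -5948/5 + (-568/757 - 11/423) = -5948/5 - 248591/320211 = -1905857983/1601055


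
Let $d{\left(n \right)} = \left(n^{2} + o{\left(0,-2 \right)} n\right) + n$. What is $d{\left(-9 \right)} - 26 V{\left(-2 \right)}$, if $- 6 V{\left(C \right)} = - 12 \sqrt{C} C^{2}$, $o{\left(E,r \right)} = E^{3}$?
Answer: $72 - 208 i \sqrt{2} \approx 72.0 - 294.16 i$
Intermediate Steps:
$d{\left(n \right)} = n + n^{2}$ ($d{\left(n \right)} = \left(n^{2} + 0^{3} n\right) + n = \left(n^{2} + 0 n\right) + n = \left(n^{2} + 0\right) + n = n^{2} + n = n + n^{2}$)
$V{\left(C \right)} = 2 C^{\frac{5}{2}}$ ($V{\left(C \right)} = - \frac{- 12 \sqrt{C} C^{2}}{6} = - \frac{\left(-12\right) C^{\frac{5}{2}}}{6} = 2 C^{\frac{5}{2}}$)
$d{\left(-9 \right)} - 26 V{\left(-2 \right)} = - 9 \left(1 - 9\right) - 26 \cdot 2 \left(-2\right)^{\frac{5}{2}} = \left(-9\right) \left(-8\right) - 26 \cdot 2 \cdot 4 i \sqrt{2} = 72 - 26 \cdot 8 i \sqrt{2} = 72 - 208 i \sqrt{2}$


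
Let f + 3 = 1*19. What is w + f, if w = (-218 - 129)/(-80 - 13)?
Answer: 1835/93 ≈ 19.731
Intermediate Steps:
f = 16 (f = -3 + 1*19 = -3 + 19 = 16)
w = 347/93 (w = -347/(-93) = -347*(-1/93) = 347/93 ≈ 3.7312)
w + f = 347/93 + 16 = 1835/93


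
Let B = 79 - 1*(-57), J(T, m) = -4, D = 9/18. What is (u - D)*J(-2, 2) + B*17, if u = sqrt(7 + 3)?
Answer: 2314 - 4*sqrt(10) ≈ 2301.4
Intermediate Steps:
D = 1/2 (D = 9*(1/18) = 1/2 ≈ 0.50000)
B = 136 (B = 79 + 57 = 136)
u = sqrt(10) ≈ 3.1623
(u - D)*J(-2, 2) + B*17 = (sqrt(10) - 1*1/2)*(-4) + 136*17 = (sqrt(10) - 1/2)*(-4) + 2312 = (-1/2 + sqrt(10))*(-4) + 2312 = (2 - 4*sqrt(10)) + 2312 = 2314 - 4*sqrt(10)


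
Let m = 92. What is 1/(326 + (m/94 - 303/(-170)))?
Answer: 7990/2626801 ≈ 0.0030417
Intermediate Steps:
1/(326 + (m/94 - 303/(-170))) = 1/(326 + (92/94 - 303/(-170))) = 1/(326 + (92*(1/94) - 303*(-1/170))) = 1/(326 + (46/47 + 303/170)) = 1/(326 + 22061/7990) = 1/(2626801/7990) = 7990/2626801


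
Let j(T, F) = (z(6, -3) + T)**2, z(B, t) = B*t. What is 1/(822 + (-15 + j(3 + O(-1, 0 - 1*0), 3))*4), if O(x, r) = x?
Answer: 1/1786 ≈ 0.00055991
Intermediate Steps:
j(T, F) = (-18 + T)**2 (j(T, F) = (6*(-3) + T)**2 = (-18 + T)**2)
1/(822 + (-15 + j(3 + O(-1, 0 - 1*0), 3))*4) = 1/(822 + (-15 + (-18 + (3 - 1))**2)*4) = 1/(822 + (-15 + (-18 + 2)**2)*4) = 1/(822 + (-15 + (-16)**2)*4) = 1/(822 + (-15 + 256)*4) = 1/(822 + 241*4) = 1/(822 + 964) = 1/1786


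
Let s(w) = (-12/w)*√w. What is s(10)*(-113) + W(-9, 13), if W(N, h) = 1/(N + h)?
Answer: ¼ + 678*√10/5 ≈ 429.05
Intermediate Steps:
s(w) = -12/√w
s(10)*(-113) + W(-9, 13) = -6*√10/5*(-113) + 1/(-9 + 13) = -6*√10/5*(-113) + 1/4 = -6*√10/5*(-113) + ¼ = 678*√10/5 + ¼ = ¼ + 678*√10/5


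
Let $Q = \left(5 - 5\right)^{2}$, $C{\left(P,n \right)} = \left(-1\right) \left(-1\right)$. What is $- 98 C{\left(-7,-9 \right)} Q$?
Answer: $0$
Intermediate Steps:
$C{\left(P,n \right)} = 1$
$Q = 0$ ($Q = 0^{2} = 0$)
$- 98 C{\left(-7,-9 \right)} Q = \left(-98\right) 1 \cdot 0 = \left(-98\right) 0 = 0$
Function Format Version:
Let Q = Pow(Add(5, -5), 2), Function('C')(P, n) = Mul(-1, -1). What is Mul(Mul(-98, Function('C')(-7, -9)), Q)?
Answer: 0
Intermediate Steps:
Function('C')(P, n) = 1
Q = 0 (Q = Pow(0, 2) = 0)
Mul(Mul(-98, Function('C')(-7, -9)), Q) = Mul(Mul(-98, 1), 0) = Mul(-98, 0) = 0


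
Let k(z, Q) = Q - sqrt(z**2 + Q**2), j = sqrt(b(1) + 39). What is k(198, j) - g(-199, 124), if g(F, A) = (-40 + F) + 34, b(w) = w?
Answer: 205 - 2*sqrt(9811) + 2*sqrt(10) ≈ 13.224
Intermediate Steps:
g(F, A) = -6 + F
j = 2*sqrt(10) (j = sqrt(1 + 39) = sqrt(40) = 2*sqrt(10) ≈ 6.3246)
k(z, Q) = Q - sqrt(Q**2 + z**2)
k(198, j) - g(-199, 124) = (2*sqrt(10) - sqrt((2*sqrt(10))**2 + 198**2)) - (-6 - 199) = (2*sqrt(10) - sqrt(40 + 39204)) - 1*(-205) = (2*sqrt(10) - sqrt(39244)) + 205 = (2*sqrt(10) - 2*sqrt(9811)) + 205 = (-2*sqrt(9811) + 2*sqrt(10)) + 205 = 205 - 2*sqrt(9811) + 2*sqrt(10)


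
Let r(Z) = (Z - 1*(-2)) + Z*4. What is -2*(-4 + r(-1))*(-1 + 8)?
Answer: 98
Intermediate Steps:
r(Z) = 2 + 5*Z (r(Z) = (Z + 2) + 4*Z = (2 + Z) + 4*Z = 2 + 5*Z)
-2*(-4 + r(-1))*(-1 + 8) = -2*(-4 + (2 + 5*(-1)))*(-1 + 8) = -2*(-4 + (2 - 5))*7 = -2*(-4 - 3)*7 = -(-14)*7 = -2*(-49) = 98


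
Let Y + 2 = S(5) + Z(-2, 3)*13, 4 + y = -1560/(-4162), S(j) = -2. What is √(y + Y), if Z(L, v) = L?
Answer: I*√145615894/2081 ≈ 5.7987*I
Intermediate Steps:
y = -7544/2081 (y = -4 - 1560/(-4162) = -4 - 1560*(-1/4162) = -4 + 780/2081 = -7544/2081 ≈ -3.6252)
Y = -30 (Y = -2 + (-2 - 2*13) = -2 + (-2 - 26) = -2 - 28 = -30)
√(y + Y) = √(-7544/2081 - 30) = √(-69974/2081) = I*√145615894/2081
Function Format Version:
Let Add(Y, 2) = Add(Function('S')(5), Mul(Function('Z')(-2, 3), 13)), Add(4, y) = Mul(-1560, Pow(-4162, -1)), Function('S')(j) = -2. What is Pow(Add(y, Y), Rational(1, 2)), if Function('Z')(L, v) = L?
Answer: Mul(Rational(1, 2081), I, Pow(145615894, Rational(1, 2))) ≈ Mul(5.7987, I)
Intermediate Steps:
y = Rational(-7544, 2081) (y = Add(-4, Mul(-1560, Pow(-4162, -1))) = Add(-4, Mul(-1560, Rational(-1, 4162))) = Add(-4, Rational(780, 2081)) = Rational(-7544, 2081) ≈ -3.6252)
Y = -30 (Y = Add(-2, Add(-2, Mul(-2, 13))) = Add(-2, Add(-2, -26)) = Add(-2, -28) = -30)
Pow(Add(y, Y), Rational(1, 2)) = Pow(Add(Rational(-7544, 2081), -30), Rational(1, 2)) = Pow(Rational(-69974, 2081), Rational(1, 2)) = Mul(Rational(1, 2081), I, Pow(145615894, Rational(1, 2)))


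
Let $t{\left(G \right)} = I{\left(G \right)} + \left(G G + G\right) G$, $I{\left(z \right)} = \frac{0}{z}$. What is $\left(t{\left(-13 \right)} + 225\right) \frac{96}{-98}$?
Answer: $\frac{86544}{49} \approx 1766.2$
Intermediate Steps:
$I{\left(z \right)} = 0$
$t{\left(G \right)} = G \left(G + G^{2}\right)$ ($t{\left(G \right)} = 0 + \left(G G + G\right) G = 0 + \left(G^{2} + G\right) G = 0 + \left(G + G^{2}\right) G = 0 + G \left(G + G^{2}\right) = G \left(G + G^{2}\right)$)
$\left(t{\left(-13 \right)} + 225\right) \frac{96}{-98} = \left(\left(-13\right)^{2} \left(1 - 13\right) + 225\right) \frac{96}{-98} = \left(169 \left(-12\right) + 225\right) 96 \left(- \frac{1}{98}\right) = \left(-2028 + 225\right) \left(- \frac{48}{49}\right) = \left(-1803\right) \left(- \frac{48}{49}\right) = \frac{86544}{49}$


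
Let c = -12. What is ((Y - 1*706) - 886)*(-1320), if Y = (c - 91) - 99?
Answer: 2368080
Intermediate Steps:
Y = -202 (Y = (-12 - 91) - 99 = -103 - 99 = -202)
((Y - 1*706) - 886)*(-1320) = ((-202 - 1*706) - 886)*(-1320) = ((-202 - 706) - 886)*(-1320) = (-908 - 886)*(-1320) = -1794*(-1320) = 2368080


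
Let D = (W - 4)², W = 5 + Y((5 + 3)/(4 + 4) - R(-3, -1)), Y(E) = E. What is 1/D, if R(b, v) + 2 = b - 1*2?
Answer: 1/81 ≈ 0.012346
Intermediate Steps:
R(b, v) = -4 + b (R(b, v) = -2 + (b - 1*2) = -2 + (b - 2) = -2 + (-2 + b) = -4 + b)
W = 13 (W = 5 + ((5 + 3)/(4 + 4) - (-4 - 3)) = 5 + (8/8 - 1*(-7)) = 5 + (8*(⅛) + 7) = 5 + (1 + 7) = 5 + 8 = 13)
D = 81 (D = (13 - 4)² = 9² = 81)
1/D = 1/81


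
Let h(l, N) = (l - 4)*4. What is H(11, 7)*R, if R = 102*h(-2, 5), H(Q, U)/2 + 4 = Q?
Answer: -34272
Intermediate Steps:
h(l, N) = -16 + 4*l (h(l, N) = (-4 + l)*4 = -16 + 4*l)
H(Q, U) = -8 + 2*Q
R = -2448 (R = 102*(-16 + 4*(-2)) = 102*(-16 - 8) = 102*(-24) = -2448)
H(11, 7)*R = (-8 + 2*11)*(-2448) = (-8 + 22)*(-2448) = 14*(-2448) = -34272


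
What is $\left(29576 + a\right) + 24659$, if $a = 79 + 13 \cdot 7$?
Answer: $54405$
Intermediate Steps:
$a = 170$ ($a = 79 + 91 = 170$)
$\left(29576 + a\right) + 24659 = \left(29576 + 170\right) + 24659 = 29746 + 24659 = 54405$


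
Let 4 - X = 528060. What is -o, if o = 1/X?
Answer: 1/528056 ≈ 1.8937e-6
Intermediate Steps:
X = -528056 (X = 4 - 1*528060 = 4 - 528060 = -528056)
o = -1/528056 (o = 1/(-528056) = -1/528056 ≈ -1.8937e-6)
-o = -1*(-1/528056) = 1/528056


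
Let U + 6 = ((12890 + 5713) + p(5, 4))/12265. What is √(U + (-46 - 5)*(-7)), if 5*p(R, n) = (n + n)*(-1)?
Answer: √53029155146/12265 ≈ 18.775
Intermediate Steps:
p(R, n) = -2*n/5 (p(R, n) = ((n + n)*(-1))/5 = ((2*n)*(-1))/5 = (-2*n)/5 = -2*n/5)
U = -274943/61325 (U = -6 + ((12890 + 5713) - ⅖*4)/12265 = -6 + (18603 - 8/5)*(1/12265) = -6 + (93007/5)*(1/12265) = -6 + 93007/61325 = -274943/61325 ≈ -4.4834)
√(U + (-46 - 5)*(-7)) = √(-274943/61325 + (-46 - 5)*(-7)) = √(-274943/61325 - 51*(-7)) = √(-274943/61325 + 357) = √(21618082/61325) = √53029155146/12265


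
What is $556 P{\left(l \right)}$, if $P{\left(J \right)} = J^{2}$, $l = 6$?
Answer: $20016$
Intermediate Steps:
$556 P{\left(l \right)} = 556 \cdot 6^{2} = 556 \cdot 36 = 20016$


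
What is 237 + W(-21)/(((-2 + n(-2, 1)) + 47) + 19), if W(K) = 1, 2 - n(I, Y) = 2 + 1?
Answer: 14932/63 ≈ 237.02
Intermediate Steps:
n(I, Y) = -1 (n(I, Y) = 2 - (2 + 1) = 2 - 1*3 = 2 - 3 = -1)
237 + W(-21)/(((-2 + n(-2, 1)) + 47) + 19) = 237 + 1/(((-2 - 1) + 47) + 19) = 237 + 1/((-3 + 47) + 19) = 237 + 1/(44 + 19) = 237 + 1/63 = 14932/63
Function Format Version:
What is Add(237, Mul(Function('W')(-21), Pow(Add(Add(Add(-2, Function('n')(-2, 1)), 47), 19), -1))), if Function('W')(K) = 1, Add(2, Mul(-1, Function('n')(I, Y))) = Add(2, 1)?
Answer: Rational(14932, 63) ≈ 237.02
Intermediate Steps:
Function('n')(I, Y) = -1 (Function('n')(I, Y) = Add(2, Mul(-1, Add(2, 1))) = Add(2, Mul(-1, 3)) = Add(2, -3) = -1)
Add(237, Mul(Function('W')(-21), Pow(Add(Add(Add(-2, Function('n')(-2, 1)), 47), 19), -1))) = Add(237, Mul(1, Pow(Add(Add(Add(-2, -1), 47), 19), -1))) = Add(237, Mul(1, Pow(Add(Add(-3, 47), 19), -1))) = Add(237, Mul(1, Pow(Add(44, 19), -1))) = Add(237, Mul(1, Pow(63, -1))) = Add(237, Mul(1, Rational(1, 63))) = Add(237, Rational(1, 63)) = Rational(14932, 63)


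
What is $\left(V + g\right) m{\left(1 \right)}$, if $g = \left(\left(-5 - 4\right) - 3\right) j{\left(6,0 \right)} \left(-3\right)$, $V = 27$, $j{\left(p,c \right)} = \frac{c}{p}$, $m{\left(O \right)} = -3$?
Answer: $-81$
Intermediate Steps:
$g = 0$ ($g = \left(\left(-5 - 4\right) - 3\right) \frac{0}{6} \left(-3\right) = \left(-9 - 3\right) 0 \cdot \frac{1}{6} \left(-3\right) = \left(-12\right) 0 \left(-3\right) = 0 \left(-3\right) = 0$)
$\left(V + g\right) m{\left(1 \right)} = \left(27 + 0\right) \left(-3\right) = 27 \left(-3\right) = -81$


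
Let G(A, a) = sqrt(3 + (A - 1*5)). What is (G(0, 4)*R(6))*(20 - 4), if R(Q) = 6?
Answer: 96*I*sqrt(2) ≈ 135.76*I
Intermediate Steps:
G(A, a) = sqrt(-2 + A) (G(A, a) = sqrt(3 + (A - 5)) = sqrt(3 + (-5 + A)) = sqrt(-2 + A))
(G(0, 4)*R(6))*(20 - 4) = (sqrt(-2 + 0)*6)*(20 - 4) = (sqrt(-2)*6)*16 = ((I*sqrt(2))*6)*16 = (6*I*sqrt(2))*16 = 96*I*sqrt(2)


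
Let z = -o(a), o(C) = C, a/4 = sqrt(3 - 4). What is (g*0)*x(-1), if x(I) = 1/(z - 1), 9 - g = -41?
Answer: 0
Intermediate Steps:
g = 50 (g = 9 - 1*(-41) = 9 + 41 = 50)
a = 4*I (a = 4*sqrt(3 - 4) = 4*sqrt(-1) = 4*I ≈ 4.0*I)
z = -4*I ≈ -4.0*I
x(I) = (-1 + 4*I)/17 (x(I) = 1/(-4*I - 1) = 1/(-1 - 4*I) = (-1 + 4*I)/17)
(g*0)*x(-1) = (50*0)*(-1/17 + 4*I/17) = 0*(-1/17 + 4*I/17) = 0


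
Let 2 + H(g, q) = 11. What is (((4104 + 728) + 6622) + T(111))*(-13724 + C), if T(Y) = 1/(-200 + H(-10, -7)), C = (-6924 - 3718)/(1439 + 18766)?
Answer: -606661701390206/3859155 ≈ -1.5720e+8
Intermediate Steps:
H(g, q) = 9 (H(g, q) = -2 + 11 = 9)
C = -10642/20205 ≈ -0.52670
T(Y) = -1/191 (T(Y) = 1/(-200 + 9) = 1/(-191) = -1/191)
(((4104 + 728) + 6622) + T(111))*(-13724 + C) = (((4104 + 728) + 6622) - 1/191)*(-13724 - 10642/20205) = ((4832 + 6622) - 1/191)*(-277304062/20205) = (11454 - 1/191)*(-277304062/20205) = (2187713/191)*(-277304062/20205) = -606661701390206/3859155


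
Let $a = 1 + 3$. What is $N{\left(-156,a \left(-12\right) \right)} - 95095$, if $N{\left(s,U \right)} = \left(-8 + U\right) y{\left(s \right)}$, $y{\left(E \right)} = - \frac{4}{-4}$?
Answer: $-95151$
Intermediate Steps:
$a = 4$
$y{\left(E \right)} = 1$ ($y{\left(E \right)} = \left(-4\right) \left(- \frac{1}{4}\right) = 1$)
$N{\left(s,U \right)} = -8 + U$ ($N{\left(s,U \right)} = \left(-8 + U\right) 1 = -8 + U$)
$N{\left(-156,a \left(-12\right) \right)} - 95095 = \left(-8 + 4 \left(-12\right)\right) - 95095 = \left(-8 - 48\right) - 95095 = -56 - 95095 = -95151$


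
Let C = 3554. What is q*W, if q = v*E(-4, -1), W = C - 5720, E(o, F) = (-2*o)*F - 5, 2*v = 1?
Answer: 14079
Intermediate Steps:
v = ½ (v = (½)*1 = ½ ≈ 0.50000)
E(o, F) = -5 - 2*F*o (E(o, F) = -2*F*o - 5 = -5 - 2*F*o)
W = -2166 (W = 3554 - 5720 = -2166)
q = -13/2 (q = (-5 - 2*(-1)*(-4))/2 = (-5 - 8)/2 = (½)*(-13) = -13/2 ≈ -6.5000)
q*W = -13/2*(-2166) = 14079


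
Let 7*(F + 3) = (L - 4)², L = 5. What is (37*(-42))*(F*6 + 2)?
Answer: 23532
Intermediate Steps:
F = -20/7 (F = -3 + (5 - 4)²/7 = -3 + (⅐)*1² = -3 + (⅐)*1 = -3 + ⅐ = -20/7 ≈ -2.8571)
(37*(-42))*(F*6 + 2) = (37*(-42))*(-20/7*6 + 2) = -1554*(-120/7 + 2) = -1554*(-106/7) = 23532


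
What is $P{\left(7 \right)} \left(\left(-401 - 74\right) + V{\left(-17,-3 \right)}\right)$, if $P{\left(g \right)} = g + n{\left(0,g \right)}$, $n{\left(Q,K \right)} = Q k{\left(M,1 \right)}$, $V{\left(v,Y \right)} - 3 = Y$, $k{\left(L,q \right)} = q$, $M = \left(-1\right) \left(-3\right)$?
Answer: $-3325$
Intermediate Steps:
$M = 3$
$V{\left(v,Y \right)} = 3 + Y$
$n{\left(Q,K \right)} = Q$ ($n{\left(Q,K \right)} = Q 1 = Q$)
$P{\left(g \right)} = g$ ($P{\left(g \right)} = g + 0 = g$)
$P{\left(7 \right)} \left(\left(-401 - 74\right) + V{\left(-17,-3 \right)}\right) = 7 \left(\left(-401 - 74\right) + \left(3 - 3\right)\right) = 7 \left(-475 + 0\right) = 7 \left(-475\right) = -3325$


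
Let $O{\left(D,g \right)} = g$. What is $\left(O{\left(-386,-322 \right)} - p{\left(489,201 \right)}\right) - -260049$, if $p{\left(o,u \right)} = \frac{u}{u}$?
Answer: $259726$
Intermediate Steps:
$p{\left(o,u \right)} = 1$
$\left(O{\left(-386,-322 \right)} - p{\left(489,201 \right)}\right) - -260049 = \left(-322 - 1\right) - -260049 = \left(-322 - 1\right) + 260049 = -323 + 260049 = 259726$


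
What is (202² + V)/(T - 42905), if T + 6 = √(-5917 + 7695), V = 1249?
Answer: -1804536283/1841352143 - 42053*√1778/1841352143 ≈ -0.98097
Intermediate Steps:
T = -6 + √1778 (T = -6 + √(-5917 + 7695) = -6 + √1778 ≈ 36.166)
(202² + V)/(T - 42905) = (202² + 1249)/((-6 + √1778) - 42905) = (40804 + 1249)/(-42911 + √1778) = 42053/(-42911 + √1778)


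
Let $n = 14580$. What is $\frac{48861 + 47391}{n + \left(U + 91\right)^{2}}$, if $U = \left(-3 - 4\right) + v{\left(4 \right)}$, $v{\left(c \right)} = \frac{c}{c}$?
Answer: $\frac{96252}{21805} \approx 4.4142$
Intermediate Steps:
$v{\left(c \right)} = 1$
$U = -6$ ($U = \left(-3 - 4\right) + 1 = -7 + 1 = -6$)
$\frac{48861 + 47391}{n + \left(U + 91\right)^{2}} = \frac{48861 + 47391}{14580 + \left(-6 + 91\right)^{2}} = \frac{96252}{14580 + 85^{2}} = \frac{96252}{14580 + 7225} = \frac{96252}{21805}$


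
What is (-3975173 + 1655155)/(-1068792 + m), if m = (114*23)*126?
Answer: 1160009/369210 ≈ 3.1419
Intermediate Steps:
m = 330372 (m = 2622*126 = 330372)
(-3975173 + 1655155)/(-1068792 + m) = (-3975173 + 1655155)/(-1068792 + 330372) = -2320018/(-738420) = -2320018*(-1/738420) = 1160009/369210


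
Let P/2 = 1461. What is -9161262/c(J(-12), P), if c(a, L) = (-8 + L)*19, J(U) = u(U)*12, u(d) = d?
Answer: -4580631/27683 ≈ -165.47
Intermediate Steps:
P = 2922 (P = 2*1461 = 2922)
J(U) = 12*U (J(U) = U*12 = 12*U)
c(a, L) = -152 + 19*L
-9161262/c(J(-12), P) = -9161262/(-152 + 19*2922) = -9161262/(-152 + 55518) = -9161262/55366 = -9161262*1/55366 = -4580631/27683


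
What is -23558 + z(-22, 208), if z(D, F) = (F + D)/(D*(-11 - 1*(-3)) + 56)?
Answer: -2732635/116 ≈ -23557.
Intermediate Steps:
z(D, F) = (D + F)/(56 - 8*D) (z(D, F) = (D + F)/(D*(-11 + 3) + 56) = (D + F)/(D*(-8) + 56) = (D + F)/(-8*D + 56) = (D + F)/(56 - 8*D))
-23558 + z(-22, 208) = -23558 + (-1*(-22) - 1*208)/(8*(-7 - 22)) = -23558 + (⅛)*(22 - 208)/(-29) = -23558 + (⅛)*(-1/29)*(-186) = -23558 + 93/116 = -2732635/116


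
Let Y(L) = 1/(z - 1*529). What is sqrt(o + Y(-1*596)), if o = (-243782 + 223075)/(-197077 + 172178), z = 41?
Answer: 3*sqrt(3402238849814)/6075356 ≈ 0.91082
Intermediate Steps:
o = 20707/24899 (o = -20707/(-24899) = -20707*(-1/24899) = 20707/24899 ≈ 0.83164)
Y(L) = -1/488 (Y(L) = 1/(41 - 1*529) = 1/(41 - 529) = 1/(-488) = -1/488)
sqrt(o + Y(-1*596)) = sqrt(20707/24899 - 1/488) = sqrt(10080117/12150712) = 3*sqrt(3402238849814)/6075356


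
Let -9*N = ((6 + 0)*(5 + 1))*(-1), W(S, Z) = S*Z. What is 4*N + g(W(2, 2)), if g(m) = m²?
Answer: 32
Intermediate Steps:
N = 4 (N = -(6 + 0)*(5 + 1)*(-1)/9 = -6*6*(-1)/9 = -4*(-1) = -⅑*(-36) = 4)
4*N + g(W(2, 2)) = 4*4 + (2*2)² = 16 + 4² = 16 + 16 = 32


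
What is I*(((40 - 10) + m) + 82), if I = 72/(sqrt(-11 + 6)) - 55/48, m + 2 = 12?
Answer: -3355/24 - 8784*I*sqrt(5)/5 ≈ -139.79 - 3928.3*I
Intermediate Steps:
m = 10 (m = -2 + 12 = 10)
I = -55/48 - 72*I*sqrt(5)/5 (I = 72/(sqrt(-5)) - 55*1/48 = 72/((I*sqrt(5))) - 55/48 = 72*(-I*sqrt(5)/5) - 55/48 = -72*I*sqrt(5)/5 - 55/48 = -55/48 - 72*I*sqrt(5)/5 ≈ -1.1458 - 32.199*I)
I*(((40 - 10) + m) + 82) = (-55/48 - 72*I*sqrt(5)/5)*(((40 - 10) + 10) + 82) = (-55/48 - 72*I*sqrt(5)/5)*((30 + 10) + 82) = (-55/48 - 72*I*sqrt(5)/5)*(40 + 82) = (-55/48 - 72*I*sqrt(5)/5)*122 = -3355/24 - 8784*I*sqrt(5)/5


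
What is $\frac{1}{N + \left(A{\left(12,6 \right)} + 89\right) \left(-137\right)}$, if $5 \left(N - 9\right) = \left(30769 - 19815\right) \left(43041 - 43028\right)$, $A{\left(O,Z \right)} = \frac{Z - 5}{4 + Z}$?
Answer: $\frac{10}{162827} \approx 6.1415 \cdot 10^{-5}$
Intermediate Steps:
$A{\left(O,Z \right)} = \frac{-5 + Z}{4 + Z}$
$N = \frac{142447}{5}$ ($N = 9 + \frac{\left(30769 - 19815\right) \left(43041 - 43028\right)}{5} = 9 + \frac{10954 \cdot 13}{5} = 9 + \frac{1}{5} \cdot 142402 = 9 + \frac{142402}{5} = \frac{142447}{5} \approx 28489.0$)
$\frac{1}{N + \left(A{\left(12,6 \right)} + 89\right) \left(-137\right)} = \frac{1}{\frac{142447}{5} + \left(\frac{-5 + 6}{4 + 6} + 89\right) \left(-137\right)} = \frac{1}{\frac{142447}{5} + \left(\frac{1}{10} \cdot 1 + 89\right) \left(-137\right)} = \frac{1}{\frac{142447}{5} + \left(\frac{1}{10} + 89\right) \left(-137\right)} = \frac{1}{\frac{142447}{5} + \frac{891}{10} \left(-137\right)} = \frac{1}{\frac{142447}{5} - \frac{122067}{10}} = \frac{1}{\frac{162827}{10}} = \frac{10}{162827}$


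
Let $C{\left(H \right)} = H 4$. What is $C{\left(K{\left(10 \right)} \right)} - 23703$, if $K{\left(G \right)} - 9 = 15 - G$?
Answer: $-23647$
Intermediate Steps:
$K{\left(G \right)} = 24 - G$ ($K{\left(G \right)} = 9 - \left(-15 + G\right) = 24 - G$)
$C{\left(H \right)} = 4 H$
$C{\left(K{\left(10 \right)} \right)} - 23703 = 4 \left(24 - 10\right) - 23703 = 4 \cdot 14 - 23703 = 56 - 23703 = -23647$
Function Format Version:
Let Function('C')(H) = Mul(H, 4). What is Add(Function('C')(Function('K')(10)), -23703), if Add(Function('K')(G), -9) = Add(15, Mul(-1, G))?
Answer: -23647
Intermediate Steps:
Function('K')(G) = Add(24, Mul(-1, G)) (Function('K')(G) = Add(9, Add(15, Mul(-1, G))) = Add(24, Mul(-1, G)))
Function('C')(H) = Mul(4, H)
Add(Function('C')(Function('K')(10)), -23703) = Add(Mul(4, Add(24, Mul(-1, 10))), -23703) = Add(Mul(4, Add(24, -10)), -23703) = Add(Mul(4, 14), -23703) = Add(56, -23703) = -23647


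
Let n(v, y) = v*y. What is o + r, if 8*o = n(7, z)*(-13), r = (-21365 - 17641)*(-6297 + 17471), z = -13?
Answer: -3486823169/8 ≈ -4.3585e+8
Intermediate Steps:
r = -435853044 (r = -39006*11174 = -435853044)
o = 1183/8 (o = ((7*(-13))*(-13))/8 = (-91*(-13))/8 = (⅛)*1183 = 1183/8 ≈ 147.88)
o + r = 1183/8 - 435853044 = -3486823169/8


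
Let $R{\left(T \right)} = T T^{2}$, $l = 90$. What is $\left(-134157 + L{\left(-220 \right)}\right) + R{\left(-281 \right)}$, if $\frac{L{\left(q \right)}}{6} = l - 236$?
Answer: $-22323074$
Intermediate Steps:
$L{\left(q \right)} = -876$ ($L{\left(q \right)} = 6 \left(90 - 236\right) = 6 \left(-146\right) = -876$)
$R{\left(T \right)} = T^{3}$
$\left(-134157 + L{\left(-220 \right)}\right) + R{\left(-281 \right)} = \left(-134157 - 876\right) + \left(-281\right)^{3} = -135033 - 22188041 = -22323074$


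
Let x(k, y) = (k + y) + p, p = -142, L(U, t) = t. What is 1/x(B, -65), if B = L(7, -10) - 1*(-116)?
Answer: -1/101 ≈ -0.0099010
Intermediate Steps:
B = 106 (B = -10 - 1*(-116) = -10 + 116 = 106)
x(k, y) = -142 + k + y (x(k, y) = (k + y) - 142 = -142 + k + y)
1/x(B, -65) = 1/(-142 + 106 - 65) = 1/(-101) = -1/101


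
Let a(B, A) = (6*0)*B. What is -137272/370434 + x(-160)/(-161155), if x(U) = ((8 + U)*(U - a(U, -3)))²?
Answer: -21911990475076/5969729127 ≈ -3670.5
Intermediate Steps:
a(B, A) = 0 (a(B, A) = 0*B = 0)
x(U) = U²*(8 + U)² (x(U) = ((8 + U)*(U - 1*0))² = ((8 + U)*(U + 0))² = ((8 + U)*U)² = (U*(8 + U))² = U²*(8 + U)²)
-137272/370434 + x(-160)/(-161155) = -137272/370434 + ((-160)²*(8 - 160)²)/(-161155) = -137272*1/370434 + (25600*(-152)²)*(-1/161155) = -68636/185217 + (25600*23104)*(-1/161155) = -68636/185217 + 591462400*(-1/161155) = -68636/185217 - 118292480/32231 = -21911990475076/5969729127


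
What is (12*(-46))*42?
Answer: -23184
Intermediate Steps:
(12*(-46))*42 = -552*42 = -23184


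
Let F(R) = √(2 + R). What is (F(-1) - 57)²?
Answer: 3136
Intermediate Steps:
(F(-1) - 57)² = (√(2 - 1) - 57)² = (√1 - 57)² = (1 - 57)² = (-56)² = 3136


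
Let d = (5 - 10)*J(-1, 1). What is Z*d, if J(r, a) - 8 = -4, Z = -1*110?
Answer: 2200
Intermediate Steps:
Z = -110
J(r, a) = 4 (J(r, a) = 8 - 4 = 4)
d = -20 (d = (5 - 10)*4 = -5*4 = -20)
Z*d = -110*(-20) = 2200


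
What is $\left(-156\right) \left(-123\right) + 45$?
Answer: $19233$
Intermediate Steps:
$\left(-156\right) \left(-123\right) + 45 = 19188 + 45 = 19233$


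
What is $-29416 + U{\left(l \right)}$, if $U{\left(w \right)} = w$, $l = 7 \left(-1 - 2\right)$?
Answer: $-29437$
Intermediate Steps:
$l = -21$ ($l = 7 \left(-3\right) = -21$)
$-29416 + U{\left(l \right)} = -29416 - 21 = -29437$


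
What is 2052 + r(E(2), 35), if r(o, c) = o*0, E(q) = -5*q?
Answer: 2052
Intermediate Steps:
r(o, c) = 0
2052 + r(E(2), 35) = 2052 + 0 = 2052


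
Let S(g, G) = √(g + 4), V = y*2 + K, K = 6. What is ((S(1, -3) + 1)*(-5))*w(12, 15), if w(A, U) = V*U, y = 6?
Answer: -1350 - 1350*√5 ≈ -4368.7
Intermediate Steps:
V = 18 (V = 6*2 + 6 = 12 + 6 = 18)
S(g, G) = √(4 + g)
w(A, U) = 18*U
((S(1, -3) + 1)*(-5))*w(12, 15) = ((√(4 + 1) + 1)*(-5))*(18*15) = ((√5 + 1)*(-5))*270 = ((1 + √5)*(-5))*270 = (-5 - 5*√5)*270 = -1350 - 1350*√5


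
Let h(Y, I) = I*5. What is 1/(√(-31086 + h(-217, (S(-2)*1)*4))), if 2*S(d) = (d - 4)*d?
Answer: -I*√30966/30966 ≈ -0.0056827*I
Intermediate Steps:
S(d) = d*(-4 + d)/2 (S(d) = ((d - 4)*d)/2 = ((-4 + d)*d)/2 = (d*(-4 + d))/2 = d*(-4 + d)/2)
h(Y, I) = 5*I
1/(√(-31086 + h(-217, (S(-2)*1)*4))) = 1/(√(-31086 + 5*((((½)*(-2)*(-4 - 2))*1)*4))) = 1/(√(-31086 + 5*((((½)*(-2)*(-6))*1)*4))) = 1/(√(-31086 + 5*((6*1)*4))) = 1/(√(-31086 + 5*(6*4))) = 1/(√(-31086 + 5*24)) = 1/(√(-31086 + 120)) = 1/(√(-30966)) = 1/(I*√30966) = -I*√30966/30966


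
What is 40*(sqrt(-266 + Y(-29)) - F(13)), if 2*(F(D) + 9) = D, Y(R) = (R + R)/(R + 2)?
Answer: 100 + 80*I*sqrt(5343)/9 ≈ 100.0 + 649.74*I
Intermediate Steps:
Y(R) = 2*R/(2 + R) (Y(R) = (2*R)/(2 + R) = 2*R/(2 + R))
F(D) = -9 + D/2
40*(sqrt(-266 + Y(-29)) - F(13)) = 40*(sqrt(-266 + 2*(-29)/(2 - 29)) - (-9 + (1/2)*13)) = 40*(sqrt(-266 + 2*(-29)/(-27)) - (-9 + 13/2)) = 40*(sqrt(-266 + 2*(-29)*(-1/27)) - 1*(-5/2)) = 40*(sqrt(-266 + 58/27) + 5/2) = 40*(sqrt(-7124/27) + 5/2) = 40*(2*I*sqrt(5343)/9 + 5/2) = 40*(5/2 + 2*I*sqrt(5343)/9) = 100 + 80*I*sqrt(5343)/9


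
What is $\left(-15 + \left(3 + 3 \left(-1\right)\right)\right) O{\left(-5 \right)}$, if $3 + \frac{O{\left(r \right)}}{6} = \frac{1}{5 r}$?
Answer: $\frac{1368}{5} \approx 273.6$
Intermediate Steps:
$O{\left(r \right)} = -18 + \frac{6}{5 r}$
$\left(-15 + \left(3 + 3 \left(-1\right)\right)\right) O{\left(-5 \right)} = \left(-15 + \left(3 + 3 \left(-1\right)\right)\right) \left(-18 + \frac{6}{5 \left(-5\right)}\right) = \left(-15 + \left(3 - 3\right)\right) \left(-18 + \frac{6}{5} \left(- \frac{1}{5}\right)\right) = \left(-15 + 0\right) \left(-18 - \frac{6}{25}\right) = \left(-15\right) \left(- \frac{456}{25}\right) = \frac{1368}{5}$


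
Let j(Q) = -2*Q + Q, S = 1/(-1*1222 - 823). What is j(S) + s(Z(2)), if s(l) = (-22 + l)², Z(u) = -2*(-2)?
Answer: 662581/2045 ≈ 324.00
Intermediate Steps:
Z(u) = 4
S = -1/2045 (S = 1/(-1222 - 823) = 1/(-2045) = -1/2045 ≈ -0.00048900)
j(Q) = -Q
j(S) + s(Z(2)) = -1*(-1/2045) + (-22 + 4)² = 1/2045 + (-18)² = 1/2045 + 324 = 662581/2045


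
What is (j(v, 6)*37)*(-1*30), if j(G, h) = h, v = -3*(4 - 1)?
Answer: -6660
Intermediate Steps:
v = -9 (v = -3*3 = -9)
(j(v, 6)*37)*(-1*30) = (6*37)*(-1*30) = 222*(-30) = -6660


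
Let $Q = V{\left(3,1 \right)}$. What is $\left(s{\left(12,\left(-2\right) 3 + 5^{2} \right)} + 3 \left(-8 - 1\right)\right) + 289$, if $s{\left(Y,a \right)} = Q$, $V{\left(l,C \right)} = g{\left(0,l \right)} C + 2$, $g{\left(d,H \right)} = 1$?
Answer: $265$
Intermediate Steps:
$V{\left(l,C \right)} = 2 + C$ ($V{\left(l,C \right)} = 1 C + 2 = C + 2 = 2 + C$)
$Q = 3$ ($Q = 2 + 1 = 3$)
$s{\left(Y,a \right)} = 3$
$\left(s{\left(12,\left(-2\right) 3 + 5^{2} \right)} + 3 \left(-8 - 1\right)\right) + 289 = \left(3 + 3 \left(-8 - 1\right)\right) + 289 = \left(3 + 3 \left(-9\right)\right) + 289 = \left(3 - 27\right) + 289 = -24 + 289 = 265$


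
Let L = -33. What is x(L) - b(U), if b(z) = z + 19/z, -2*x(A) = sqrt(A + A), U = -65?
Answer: 4244/65 - I*sqrt(66)/2 ≈ 65.292 - 4.062*I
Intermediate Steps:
x(A) = -sqrt(2)*sqrt(A)/2 (x(A) = -sqrt(A + A)/2 = -sqrt(2)*sqrt(A)/2)
x(L) - b(U) = -sqrt(2)*sqrt(-33)/2 - (-65 + 19/(-65)) = -sqrt(2)*I*sqrt(33)/2 - (-65 + 19*(-1/65)) = -I*sqrt(66)/2 - (-65 - 19/65) = -I*sqrt(66)/2 - 1*(-4244/65) = -I*sqrt(66)/2 + 4244/65 = 4244/65 - I*sqrt(66)/2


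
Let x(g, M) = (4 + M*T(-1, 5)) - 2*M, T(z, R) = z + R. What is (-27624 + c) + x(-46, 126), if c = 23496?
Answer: -3872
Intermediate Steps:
T(z, R) = R + z
x(g, M) = 4 + 2*M (x(g, M) = (4 + M*(5 - 1)) - 2*M = (4 + M*4) - 2*M = (4 + 4*M) - 2*M = 4 + 2*M)
(-27624 + c) + x(-46, 126) = (-27624 + 23496) + (4 + 2*126) = -4128 + (4 + 252) = -4128 + 256 = -3872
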